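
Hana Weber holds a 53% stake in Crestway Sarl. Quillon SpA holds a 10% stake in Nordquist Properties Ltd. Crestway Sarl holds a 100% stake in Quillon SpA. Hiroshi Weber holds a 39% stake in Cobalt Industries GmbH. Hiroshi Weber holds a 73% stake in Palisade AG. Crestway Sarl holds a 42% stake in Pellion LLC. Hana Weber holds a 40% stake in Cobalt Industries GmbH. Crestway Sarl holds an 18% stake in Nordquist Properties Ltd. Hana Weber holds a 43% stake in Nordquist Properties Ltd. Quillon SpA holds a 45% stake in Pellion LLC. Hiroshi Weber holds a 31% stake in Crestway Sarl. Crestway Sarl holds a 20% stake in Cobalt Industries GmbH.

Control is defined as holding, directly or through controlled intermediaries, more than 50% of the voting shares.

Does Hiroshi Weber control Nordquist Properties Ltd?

No

Hiroshi holds 73% of Palisade, so Hiroshi controls Palisade.
Neither Hiroshi nor any entity Hiroshi controls holds any voting interest in Nordquist.
So Hiroshi does not control Nordquist.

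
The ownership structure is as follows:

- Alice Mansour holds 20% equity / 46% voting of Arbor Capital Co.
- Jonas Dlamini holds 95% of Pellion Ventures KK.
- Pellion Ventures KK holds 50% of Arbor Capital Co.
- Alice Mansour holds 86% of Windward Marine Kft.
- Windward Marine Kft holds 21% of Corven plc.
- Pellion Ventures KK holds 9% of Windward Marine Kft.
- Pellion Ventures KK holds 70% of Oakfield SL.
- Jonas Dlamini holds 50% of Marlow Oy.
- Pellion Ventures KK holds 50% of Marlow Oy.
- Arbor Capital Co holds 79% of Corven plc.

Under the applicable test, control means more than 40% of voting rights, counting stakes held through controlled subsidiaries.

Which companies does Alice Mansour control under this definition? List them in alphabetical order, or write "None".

Alice holds 86% of Windward, so Alice controls Windward.
Alice holds 46% of Arbor, so Alice controls Arbor.
Arbor and Windward together hold 79% + 21% = 100% of Corven, so Alice controls Corven.
No other company's threshold is met.

Arbor Capital Co, Corven plc, Windward Marine Kft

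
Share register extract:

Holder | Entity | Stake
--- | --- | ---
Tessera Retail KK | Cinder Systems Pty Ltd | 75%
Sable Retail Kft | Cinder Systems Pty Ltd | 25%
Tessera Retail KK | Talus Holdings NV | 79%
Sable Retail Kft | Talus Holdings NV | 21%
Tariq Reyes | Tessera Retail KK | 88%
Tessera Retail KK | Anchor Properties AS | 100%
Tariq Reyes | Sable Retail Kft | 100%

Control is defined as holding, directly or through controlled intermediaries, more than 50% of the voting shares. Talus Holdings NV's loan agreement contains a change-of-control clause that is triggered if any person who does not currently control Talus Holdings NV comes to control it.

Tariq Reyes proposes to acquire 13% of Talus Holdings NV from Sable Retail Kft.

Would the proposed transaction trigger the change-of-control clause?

The purchase adds only to Tariq's holdings (Sable's stake shrinks), so Tariq is the only person who could newly come to control Talus.
Tariq holds 88% of Tessera, so Tariq controls Tessera.
Tariq holds 100% of Sable, so Tariq controls Sable.
Tessera and Sable together hold 79% + 21% = 100% of Talus, so Tariq controls Talus.
So Tariq already controls Talus before the transaction.
After the purchase, Tariq holds 13% of Talus directly, and Sable's stake falls to 8%.
Tariq controlled Talus already, so this is not a new person acquiring control; every other person's position is unchanged or reduced.
No new person acquires control, so the clause is not triggered.

No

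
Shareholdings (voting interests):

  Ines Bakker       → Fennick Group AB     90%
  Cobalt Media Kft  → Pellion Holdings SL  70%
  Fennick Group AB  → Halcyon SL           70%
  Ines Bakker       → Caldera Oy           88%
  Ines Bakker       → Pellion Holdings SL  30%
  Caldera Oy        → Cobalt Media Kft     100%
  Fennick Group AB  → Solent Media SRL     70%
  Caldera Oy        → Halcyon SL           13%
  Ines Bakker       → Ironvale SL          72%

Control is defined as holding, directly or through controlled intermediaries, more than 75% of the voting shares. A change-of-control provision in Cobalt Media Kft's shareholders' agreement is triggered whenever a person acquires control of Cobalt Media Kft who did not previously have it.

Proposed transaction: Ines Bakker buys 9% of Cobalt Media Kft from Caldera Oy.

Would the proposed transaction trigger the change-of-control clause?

No

The purchase adds only to Ines's holdings (Caldera's stake shrinks), so Ines is the only person who could newly come to control Cobalt.
Ines holds 88% of Caldera, so Ines controls Caldera.
Caldera holds 100% of Cobalt, so Ines controls Cobalt.
So Ines already controls Cobalt before the transaction.
After the purchase, Ines holds 9% of Cobalt directly, and Caldera's stake falls to 91%.
Ines controlled Cobalt already, so this is not a new person acquiring control; every other person's position is unchanged or reduced.
No new person acquires control, so the clause is not triggered.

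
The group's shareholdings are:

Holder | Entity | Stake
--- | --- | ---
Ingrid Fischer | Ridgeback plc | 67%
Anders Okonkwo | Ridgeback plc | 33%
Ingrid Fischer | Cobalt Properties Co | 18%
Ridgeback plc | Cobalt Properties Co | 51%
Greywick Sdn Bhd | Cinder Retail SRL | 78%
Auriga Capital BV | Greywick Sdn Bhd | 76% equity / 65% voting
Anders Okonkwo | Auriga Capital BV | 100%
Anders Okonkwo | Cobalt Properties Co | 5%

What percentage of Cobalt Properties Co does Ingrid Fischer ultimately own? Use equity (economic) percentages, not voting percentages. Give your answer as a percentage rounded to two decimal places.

Ingrid reaches Cobalt along 2 paths.
Via Ridgeback: 67% × 51% = 34.17%.
Direct stake: 18% = 18%.
Total: 34.17% + 18% = 52.17%.

52.17%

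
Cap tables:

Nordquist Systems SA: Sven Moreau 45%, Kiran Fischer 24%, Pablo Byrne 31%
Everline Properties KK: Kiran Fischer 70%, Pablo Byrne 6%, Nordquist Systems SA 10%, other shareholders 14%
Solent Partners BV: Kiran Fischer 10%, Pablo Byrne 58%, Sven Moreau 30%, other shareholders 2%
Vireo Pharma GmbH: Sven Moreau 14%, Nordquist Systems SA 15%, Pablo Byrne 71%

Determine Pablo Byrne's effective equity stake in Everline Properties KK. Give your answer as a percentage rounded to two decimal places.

9.10%

Pablo reaches Everline along 2 paths.
Direct stake: 6% = 6%.
Via Nordquist: 31% × 10% = 3.1%.
Total: 6% + 3.1% = 9.1%.
Rounded: 9.10%.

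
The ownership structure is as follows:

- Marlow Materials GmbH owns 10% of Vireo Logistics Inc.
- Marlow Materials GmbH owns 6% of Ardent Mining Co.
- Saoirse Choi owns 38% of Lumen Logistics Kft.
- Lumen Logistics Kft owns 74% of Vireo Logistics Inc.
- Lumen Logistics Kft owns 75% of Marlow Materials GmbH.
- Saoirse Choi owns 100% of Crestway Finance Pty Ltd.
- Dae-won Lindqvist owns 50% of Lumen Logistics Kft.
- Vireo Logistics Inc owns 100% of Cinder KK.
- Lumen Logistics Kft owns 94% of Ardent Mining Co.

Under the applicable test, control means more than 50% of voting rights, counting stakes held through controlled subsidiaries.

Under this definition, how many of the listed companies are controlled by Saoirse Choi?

1

Saoirse holds 100% of Crestway, so Saoirse controls Crestway.
No other company's threshold is met.
Saoirse controls 1 company.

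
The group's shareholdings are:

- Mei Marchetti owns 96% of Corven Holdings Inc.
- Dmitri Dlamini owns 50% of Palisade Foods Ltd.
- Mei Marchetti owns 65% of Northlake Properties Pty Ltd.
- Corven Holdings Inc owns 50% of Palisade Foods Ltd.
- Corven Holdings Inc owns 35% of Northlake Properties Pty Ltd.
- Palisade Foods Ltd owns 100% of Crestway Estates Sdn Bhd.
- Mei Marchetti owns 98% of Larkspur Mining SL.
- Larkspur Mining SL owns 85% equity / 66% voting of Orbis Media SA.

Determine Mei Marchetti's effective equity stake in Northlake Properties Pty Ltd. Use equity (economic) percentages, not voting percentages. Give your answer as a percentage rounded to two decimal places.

Mei reaches Northlake along 2 paths.
Direct stake: 65% = 65%.
Via Corven: 96% × 35% = 33.6%.
Total: 65% + 33.6% = 98.6%.
Rounded: 98.60%.

98.60%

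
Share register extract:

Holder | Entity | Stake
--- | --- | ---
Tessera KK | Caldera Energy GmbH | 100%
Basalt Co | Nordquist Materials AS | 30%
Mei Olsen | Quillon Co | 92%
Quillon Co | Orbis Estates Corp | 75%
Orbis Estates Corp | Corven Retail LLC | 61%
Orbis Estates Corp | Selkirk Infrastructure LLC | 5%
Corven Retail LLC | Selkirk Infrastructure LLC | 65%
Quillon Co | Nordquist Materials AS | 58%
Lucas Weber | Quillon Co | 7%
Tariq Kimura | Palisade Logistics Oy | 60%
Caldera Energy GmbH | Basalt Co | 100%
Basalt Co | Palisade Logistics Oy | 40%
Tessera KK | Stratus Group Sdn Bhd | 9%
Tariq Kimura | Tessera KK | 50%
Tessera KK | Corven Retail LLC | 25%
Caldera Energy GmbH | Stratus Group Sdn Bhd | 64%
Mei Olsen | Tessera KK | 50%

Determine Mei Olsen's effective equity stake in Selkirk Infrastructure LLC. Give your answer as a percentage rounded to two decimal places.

Mei reaches Selkirk along 3 paths.
Via Quillon → Orbis: 92% × 75% × 5% = 3.45%.
Via Quillon → Orbis → Corven: 92% × 75% × 61% × 65% = 27.3585%.
Via Tessera → Corven: 50% × 25% × 65% = 8.125%.
Total: 3.45% + 27.3585% + 8.125% = 38.9335%.
Rounded: 38.93%.

38.93%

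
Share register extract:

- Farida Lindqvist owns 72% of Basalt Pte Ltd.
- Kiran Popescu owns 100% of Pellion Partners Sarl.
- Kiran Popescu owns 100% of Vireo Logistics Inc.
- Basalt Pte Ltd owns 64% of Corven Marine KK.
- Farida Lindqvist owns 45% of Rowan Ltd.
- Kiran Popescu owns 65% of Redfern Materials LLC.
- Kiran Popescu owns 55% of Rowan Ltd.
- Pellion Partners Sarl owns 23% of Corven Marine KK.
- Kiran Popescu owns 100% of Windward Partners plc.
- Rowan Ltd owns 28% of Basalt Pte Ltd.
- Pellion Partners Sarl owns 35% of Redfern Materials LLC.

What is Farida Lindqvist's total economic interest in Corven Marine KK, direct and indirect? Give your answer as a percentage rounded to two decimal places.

54.14%

Farida reaches Corven along 2 paths.
Via Rowan → Basalt: 45% × 28% × 64% = 8.064%.
Via Basalt: 72% × 64% = 46.08%.
Total: 8.064% + 46.08% = 54.144%.
Rounded: 54.14%.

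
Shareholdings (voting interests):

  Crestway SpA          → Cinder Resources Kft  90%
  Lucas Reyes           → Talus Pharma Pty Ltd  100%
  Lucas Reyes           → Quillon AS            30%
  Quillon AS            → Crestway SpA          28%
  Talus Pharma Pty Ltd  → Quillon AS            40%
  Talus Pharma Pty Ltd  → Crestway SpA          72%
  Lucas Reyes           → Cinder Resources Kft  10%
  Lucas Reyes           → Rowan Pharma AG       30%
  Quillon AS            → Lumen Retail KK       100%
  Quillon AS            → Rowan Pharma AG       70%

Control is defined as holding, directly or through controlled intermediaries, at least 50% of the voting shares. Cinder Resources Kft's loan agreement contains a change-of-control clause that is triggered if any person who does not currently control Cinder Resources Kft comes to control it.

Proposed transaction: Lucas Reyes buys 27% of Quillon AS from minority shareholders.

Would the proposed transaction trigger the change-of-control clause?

No

The purchase changes only Lucas's holdings, so Lucas is the only person who could newly come to control Cinder.
Lucas holds 100% of Talus, so Lucas controls Talus.
Lucas and Talus together hold 30% + 40% = 70% of Quillon, so Lucas controls Quillon.
Quillon and Talus together hold 28% + 72% = 100% of Crestway, so Lucas controls Crestway.
Lucas and Crestway together hold 10% + 90% = 100% of Cinder, so Lucas controls Cinder.
So Lucas already controls Cinder before the transaction.
After the purchase, Lucas's direct stake in Quillon rises to 30% + 27% = 57%.
Lucas controlled Cinder already, so this is not a new person acquiring control; every other person's position is unchanged or reduced.
No new person acquires control, so the clause is not triggered.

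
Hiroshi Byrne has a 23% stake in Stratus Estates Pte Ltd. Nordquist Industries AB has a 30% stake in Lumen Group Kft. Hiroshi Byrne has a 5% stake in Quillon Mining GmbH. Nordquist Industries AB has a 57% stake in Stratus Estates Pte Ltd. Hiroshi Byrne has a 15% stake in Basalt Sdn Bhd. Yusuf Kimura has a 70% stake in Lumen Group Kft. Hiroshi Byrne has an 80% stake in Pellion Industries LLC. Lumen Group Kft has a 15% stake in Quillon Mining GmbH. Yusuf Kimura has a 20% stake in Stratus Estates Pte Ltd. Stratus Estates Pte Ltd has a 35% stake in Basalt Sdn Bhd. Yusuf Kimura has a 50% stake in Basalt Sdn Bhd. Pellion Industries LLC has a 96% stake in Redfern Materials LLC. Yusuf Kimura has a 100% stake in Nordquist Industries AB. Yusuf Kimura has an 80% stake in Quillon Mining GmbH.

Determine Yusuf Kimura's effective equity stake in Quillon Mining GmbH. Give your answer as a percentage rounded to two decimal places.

Yusuf reaches Quillon along 3 paths.
Via Nordquist → Lumen: 100% × 30% × 15% = 4.5%.
Via Lumen: 70% × 15% = 10.5%.
Direct stake: 80% = 80%.
Total: 4.5% + 10.5% + 80% = 95%.
Rounded: 95.00%.

95.00%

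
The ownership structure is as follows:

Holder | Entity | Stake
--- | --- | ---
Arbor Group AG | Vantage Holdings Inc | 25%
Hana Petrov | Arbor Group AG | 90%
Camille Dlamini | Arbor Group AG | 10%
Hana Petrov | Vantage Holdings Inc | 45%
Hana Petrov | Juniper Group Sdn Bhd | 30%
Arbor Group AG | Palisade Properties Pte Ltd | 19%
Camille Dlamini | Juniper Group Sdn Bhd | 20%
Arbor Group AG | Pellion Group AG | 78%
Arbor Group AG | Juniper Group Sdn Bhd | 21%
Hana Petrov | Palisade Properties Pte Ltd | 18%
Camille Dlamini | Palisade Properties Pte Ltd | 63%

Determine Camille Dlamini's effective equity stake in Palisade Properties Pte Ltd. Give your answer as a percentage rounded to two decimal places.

64.90%

Camille reaches Palisade along 2 paths.
Direct stake: 63% = 63%.
Via Arbor: 10% × 19% = 1.9%.
Total: 63% + 1.9% = 64.9%.
Rounded: 64.90%.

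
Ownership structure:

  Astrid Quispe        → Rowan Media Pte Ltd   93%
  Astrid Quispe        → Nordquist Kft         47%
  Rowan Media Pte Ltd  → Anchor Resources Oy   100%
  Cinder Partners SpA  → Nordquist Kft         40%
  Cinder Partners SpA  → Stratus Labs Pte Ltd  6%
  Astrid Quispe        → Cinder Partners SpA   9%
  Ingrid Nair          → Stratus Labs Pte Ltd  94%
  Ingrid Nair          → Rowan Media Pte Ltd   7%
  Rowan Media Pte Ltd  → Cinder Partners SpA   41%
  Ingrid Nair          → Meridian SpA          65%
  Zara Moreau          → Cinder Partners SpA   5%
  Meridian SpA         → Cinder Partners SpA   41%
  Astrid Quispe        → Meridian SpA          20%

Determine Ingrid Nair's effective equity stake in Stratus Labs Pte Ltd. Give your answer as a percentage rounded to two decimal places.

Ingrid reaches Stratus along 3 paths.
Via Meridian → Cinder: 65% × 41% × 6% = 1.599%.
Via Rowan → Cinder: 7% × 41% × 6% = 0.1722%.
Direct stake: 94% = 94%.
Total: 1.599% + 0.1722% + 94% = 95.7712%.
Rounded: 95.77%.

95.77%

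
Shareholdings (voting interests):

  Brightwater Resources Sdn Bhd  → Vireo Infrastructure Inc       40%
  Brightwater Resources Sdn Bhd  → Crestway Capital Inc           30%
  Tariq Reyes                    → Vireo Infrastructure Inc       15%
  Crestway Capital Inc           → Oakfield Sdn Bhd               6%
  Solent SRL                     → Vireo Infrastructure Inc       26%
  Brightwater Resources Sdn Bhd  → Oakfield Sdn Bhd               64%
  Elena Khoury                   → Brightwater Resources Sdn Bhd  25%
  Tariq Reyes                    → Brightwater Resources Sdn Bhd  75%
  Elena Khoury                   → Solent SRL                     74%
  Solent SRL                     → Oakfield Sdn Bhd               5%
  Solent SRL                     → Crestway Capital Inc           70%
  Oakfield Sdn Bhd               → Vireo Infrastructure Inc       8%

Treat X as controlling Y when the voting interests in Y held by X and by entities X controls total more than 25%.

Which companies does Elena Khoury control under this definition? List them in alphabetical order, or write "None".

Crestway Capital Inc, Solent SRL, Vireo Infrastructure Inc

Elena holds 74% of Solent, so Elena controls Solent.
Solent holds 70% of Crestway, so Elena controls Crestway.
Solent holds 26% of Vireo, so Elena controls Vireo.
No other company's threshold is met.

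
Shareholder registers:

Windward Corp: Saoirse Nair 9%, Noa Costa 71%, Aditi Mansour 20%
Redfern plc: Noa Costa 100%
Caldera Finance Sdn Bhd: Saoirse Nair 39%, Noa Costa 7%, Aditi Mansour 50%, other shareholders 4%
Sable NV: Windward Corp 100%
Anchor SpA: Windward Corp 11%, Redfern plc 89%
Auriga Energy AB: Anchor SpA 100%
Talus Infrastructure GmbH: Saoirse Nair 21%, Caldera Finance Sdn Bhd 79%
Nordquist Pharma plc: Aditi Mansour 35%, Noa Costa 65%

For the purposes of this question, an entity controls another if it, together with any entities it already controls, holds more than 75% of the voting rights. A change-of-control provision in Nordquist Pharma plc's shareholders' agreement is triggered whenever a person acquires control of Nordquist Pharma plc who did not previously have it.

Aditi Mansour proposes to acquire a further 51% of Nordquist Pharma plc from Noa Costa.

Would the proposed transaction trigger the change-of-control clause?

The purchase adds only to Aditi's holdings (Noa's stake shrinks), so Aditi is the only person who could newly come to control Nordquist.
Aditi's largest direct stake is 50% in Caldera, which does not meet the threshold, so Aditi controls no company.
In Nordquist, Aditi's side holds only 35%, not > 75%.
So before the transaction, Aditi does not control Nordquist.
After the purchase, Aditi's direct stake in Nordquist rises to 35% + 51% = 86%, and Noa's stake falls to 14%.
Aditi holds 86% of Nordquist, so Aditi controls Nordquist.
Aditi did not control Nordquist before and does after, so the clause is triggered.

Yes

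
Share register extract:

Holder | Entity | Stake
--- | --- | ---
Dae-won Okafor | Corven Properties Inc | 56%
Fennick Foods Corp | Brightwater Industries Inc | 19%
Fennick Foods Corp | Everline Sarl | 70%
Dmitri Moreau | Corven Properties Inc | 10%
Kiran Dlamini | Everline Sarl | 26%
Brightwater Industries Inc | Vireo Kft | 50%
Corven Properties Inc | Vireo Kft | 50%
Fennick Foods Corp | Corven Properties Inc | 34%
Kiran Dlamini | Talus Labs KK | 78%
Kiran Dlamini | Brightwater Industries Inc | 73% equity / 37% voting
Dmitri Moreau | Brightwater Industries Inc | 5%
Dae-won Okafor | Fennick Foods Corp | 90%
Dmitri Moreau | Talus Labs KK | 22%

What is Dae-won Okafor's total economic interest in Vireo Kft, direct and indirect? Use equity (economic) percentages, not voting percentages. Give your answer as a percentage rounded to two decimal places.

Dae-won reaches Vireo along 3 paths.
Via Fennick → Brightwater: 90% × 19% × 50% = 8.55%.
Via Corven: 56% × 50% = 28%.
Via Fennick → Corven: 90% × 34% × 50% = 15.3%.
Total: 8.55% + 28% + 15.3% = 51.85%.

51.85%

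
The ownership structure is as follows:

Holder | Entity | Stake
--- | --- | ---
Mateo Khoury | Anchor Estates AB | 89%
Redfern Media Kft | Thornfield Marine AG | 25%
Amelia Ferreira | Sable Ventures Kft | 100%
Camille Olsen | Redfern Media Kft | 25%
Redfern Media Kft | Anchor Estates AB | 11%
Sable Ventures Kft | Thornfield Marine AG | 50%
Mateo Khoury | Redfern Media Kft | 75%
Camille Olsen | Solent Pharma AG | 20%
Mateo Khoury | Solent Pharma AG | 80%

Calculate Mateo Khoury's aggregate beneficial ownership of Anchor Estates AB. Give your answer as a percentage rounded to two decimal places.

97.25%

Mateo reaches Anchor along 2 paths.
Direct stake: 89% = 89%.
Via Redfern: 75% × 11% = 8.25%.
Total: 89% + 8.25% = 97.25%.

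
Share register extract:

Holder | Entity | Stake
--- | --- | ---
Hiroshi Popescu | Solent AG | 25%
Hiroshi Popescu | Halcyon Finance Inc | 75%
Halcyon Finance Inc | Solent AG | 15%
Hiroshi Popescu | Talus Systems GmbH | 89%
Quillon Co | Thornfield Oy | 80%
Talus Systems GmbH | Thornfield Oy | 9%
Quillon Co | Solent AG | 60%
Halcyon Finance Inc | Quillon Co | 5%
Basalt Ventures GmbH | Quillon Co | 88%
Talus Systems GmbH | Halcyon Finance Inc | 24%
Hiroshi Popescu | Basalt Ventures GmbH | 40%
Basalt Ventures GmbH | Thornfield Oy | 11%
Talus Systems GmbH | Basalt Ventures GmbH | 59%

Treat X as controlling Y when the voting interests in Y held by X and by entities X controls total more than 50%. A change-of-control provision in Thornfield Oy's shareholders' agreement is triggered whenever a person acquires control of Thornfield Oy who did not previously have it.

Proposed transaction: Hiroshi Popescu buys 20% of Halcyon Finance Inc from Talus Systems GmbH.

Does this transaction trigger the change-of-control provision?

The purchase adds only to Hiroshi's holdings (Talus's stake shrinks), so Hiroshi is the only person who could newly come to control Thornfield.
Hiroshi holds 89% of Talus, so Hiroshi controls Talus.
Talus and Hiroshi together hold 59% + 40% = 99% of Basalt, so Hiroshi controls Basalt.
Hiroshi and Talus together hold 75% + 24% = 99% of Halcyon, so Hiroshi controls Halcyon.
Halcyon and Basalt together hold 5% + 88% = 93% of Quillon, so Hiroshi controls Quillon.
Basalt and Quillon and Talus together hold 11% + 80% + 9% = 100% of Thornfield, so Hiroshi controls Thornfield.
So Hiroshi already controls Thornfield before the transaction.
After the purchase, Hiroshi's direct stake in Halcyon rises to 75% + 20% = 95%, and Talus's stake falls to 4%.
Hiroshi controlled Thornfield already, so this is not a new person acquiring control; every other person's position is unchanged or reduced.
No new person acquires control, so the clause is not triggered.

No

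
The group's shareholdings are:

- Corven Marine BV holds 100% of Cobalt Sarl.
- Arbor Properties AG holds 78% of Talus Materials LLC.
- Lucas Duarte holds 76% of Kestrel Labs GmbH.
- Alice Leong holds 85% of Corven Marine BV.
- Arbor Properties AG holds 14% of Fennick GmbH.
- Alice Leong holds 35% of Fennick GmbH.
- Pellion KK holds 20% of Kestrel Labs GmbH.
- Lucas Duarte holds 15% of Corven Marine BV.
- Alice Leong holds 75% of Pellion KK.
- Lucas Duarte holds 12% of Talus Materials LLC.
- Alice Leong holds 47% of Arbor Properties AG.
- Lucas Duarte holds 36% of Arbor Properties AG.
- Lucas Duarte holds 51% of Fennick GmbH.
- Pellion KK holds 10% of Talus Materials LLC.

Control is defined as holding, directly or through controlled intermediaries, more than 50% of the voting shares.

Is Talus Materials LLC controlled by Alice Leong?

No

Alice holds 85% of Corven, so Alice controls Corven.
Corven holds 100% of Cobalt, so Alice controls Cobalt.
Alice holds 75% of Pellion, so Alice controls Pellion.
In Talus, Alice's side holds only 10%, not > 50%.
So Alice does not control Talus.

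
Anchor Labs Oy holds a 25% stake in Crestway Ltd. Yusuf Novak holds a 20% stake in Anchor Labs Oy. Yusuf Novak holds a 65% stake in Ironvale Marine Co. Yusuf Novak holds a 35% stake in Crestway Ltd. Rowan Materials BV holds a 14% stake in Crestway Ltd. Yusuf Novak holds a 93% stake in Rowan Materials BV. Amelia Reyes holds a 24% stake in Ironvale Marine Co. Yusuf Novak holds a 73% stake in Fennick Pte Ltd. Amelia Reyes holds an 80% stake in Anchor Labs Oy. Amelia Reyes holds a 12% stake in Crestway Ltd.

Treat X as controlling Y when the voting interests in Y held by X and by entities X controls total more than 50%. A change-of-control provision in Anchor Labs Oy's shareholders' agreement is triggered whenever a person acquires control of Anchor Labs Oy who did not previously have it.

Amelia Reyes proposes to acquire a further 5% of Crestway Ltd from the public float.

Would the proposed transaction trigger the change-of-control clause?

The purchase changes only Amelia's holdings, so Amelia is the only person who could newly come to control Anchor.
Amelia holds 80% of Anchor, so Amelia controls Anchor.
So Amelia already controls Anchor before the transaction.
After the purchase, Amelia's direct stake in Crestway rises to 12% + 5% = 17%.
Amelia controlled Anchor already, so this is not a new person acquiring control; every other person's position is unchanged or reduced.
No new person acquires control, so the clause is not triggered.

No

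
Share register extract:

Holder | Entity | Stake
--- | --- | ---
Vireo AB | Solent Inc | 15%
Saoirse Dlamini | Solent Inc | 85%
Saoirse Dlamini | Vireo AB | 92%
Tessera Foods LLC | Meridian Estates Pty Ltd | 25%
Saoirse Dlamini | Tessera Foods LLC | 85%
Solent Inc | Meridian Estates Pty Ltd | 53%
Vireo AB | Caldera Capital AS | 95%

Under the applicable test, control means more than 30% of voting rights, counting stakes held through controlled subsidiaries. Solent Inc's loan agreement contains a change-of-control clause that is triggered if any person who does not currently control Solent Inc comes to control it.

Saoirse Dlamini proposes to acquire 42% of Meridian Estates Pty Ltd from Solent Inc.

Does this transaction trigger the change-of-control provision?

The purchase adds only to Saoirse's holdings (Solent's stake shrinks), so Saoirse is the only person who could newly come to control Solent.
Saoirse holds 92% of Vireo, so Saoirse controls Vireo.
Saoirse and Vireo together hold 85% + 15% = 100% of Solent, so Saoirse controls Solent.
So Saoirse already controls Solent before the transaction.
After the purchase, Saoirse holds 42% of Meridian directly, and Solent's stake falls to 11%.
Saoirse controlled Solent already, so this is not a new person acquiring control; every other person's position is unchanged or reduced.
No new person acquires control, so the clause is not triggered.

No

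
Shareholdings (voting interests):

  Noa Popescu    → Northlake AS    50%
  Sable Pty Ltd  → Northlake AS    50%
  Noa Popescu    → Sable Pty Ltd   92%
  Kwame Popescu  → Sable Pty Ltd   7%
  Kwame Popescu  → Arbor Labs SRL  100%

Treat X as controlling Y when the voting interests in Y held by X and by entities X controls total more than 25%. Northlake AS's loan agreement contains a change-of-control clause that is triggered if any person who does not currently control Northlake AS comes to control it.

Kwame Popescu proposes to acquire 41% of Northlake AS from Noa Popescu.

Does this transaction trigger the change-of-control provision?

The purchase adds only to Kwame's holdings (Noa's stake shrinks), so Kwame is the only person who could newly come to control Northlake.
Kwame holds 100% of Arbor, so Kwame controls Arbor.
Neither Kwame nor any entity Kwame controls holds any voting interest in Northlake.
So before the transaction, Kwame does not control Northlake.
After the purchase, Kwame holds 41% of Northlake directly, and Noa's stake falls to 9%.
Kwame holds 41% of Northlake, so Kwame controls Northlake.
Kwame did not control Northlake before and does after, so the clause is triggered.

Yes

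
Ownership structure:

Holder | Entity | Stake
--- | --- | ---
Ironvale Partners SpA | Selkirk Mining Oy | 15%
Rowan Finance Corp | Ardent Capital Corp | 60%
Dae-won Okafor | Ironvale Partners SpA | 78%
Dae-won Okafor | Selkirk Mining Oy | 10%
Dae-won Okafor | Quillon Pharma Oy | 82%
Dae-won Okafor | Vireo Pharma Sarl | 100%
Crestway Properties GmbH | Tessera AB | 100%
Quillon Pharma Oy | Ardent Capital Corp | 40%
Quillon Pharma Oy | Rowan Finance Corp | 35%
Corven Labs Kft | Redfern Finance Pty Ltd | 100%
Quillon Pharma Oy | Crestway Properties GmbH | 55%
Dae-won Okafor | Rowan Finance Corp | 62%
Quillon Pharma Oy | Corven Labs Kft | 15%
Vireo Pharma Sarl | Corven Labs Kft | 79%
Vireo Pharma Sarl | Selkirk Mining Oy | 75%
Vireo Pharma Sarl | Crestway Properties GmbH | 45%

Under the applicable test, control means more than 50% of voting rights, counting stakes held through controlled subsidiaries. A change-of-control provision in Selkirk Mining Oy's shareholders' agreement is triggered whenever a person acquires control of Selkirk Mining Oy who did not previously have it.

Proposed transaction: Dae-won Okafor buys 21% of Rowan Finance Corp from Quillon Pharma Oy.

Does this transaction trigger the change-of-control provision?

No

The purchase adds only to Dae-won's holdings (Quillon's stake shrinks), so Dae-won is the only person who could newly come to control Selkirk.
Dae-won holds 100% of Vireo, so Dae-won controls Vireo.
Dae-won holds 78% of Ironvale, so Dae-won controls Ironvale.
Vireo and Dae-won and Ironvale together hold 75% + 10% + 15% = 100% of Selkirk, so Dae-won controls Selkirk.
So Dae-won already controls Selkirk before the transaction.
After the purchase, Dae-won's direct stake in Rowan rises to 62% + 21% = 83%, and Quillon's stake falls to 14%.
Dae-won controlled Selkirk already, so this is not a new person acquiring control; every other person's position is unchanged or reduced.
No new person acquires control, so the clause is not triggered.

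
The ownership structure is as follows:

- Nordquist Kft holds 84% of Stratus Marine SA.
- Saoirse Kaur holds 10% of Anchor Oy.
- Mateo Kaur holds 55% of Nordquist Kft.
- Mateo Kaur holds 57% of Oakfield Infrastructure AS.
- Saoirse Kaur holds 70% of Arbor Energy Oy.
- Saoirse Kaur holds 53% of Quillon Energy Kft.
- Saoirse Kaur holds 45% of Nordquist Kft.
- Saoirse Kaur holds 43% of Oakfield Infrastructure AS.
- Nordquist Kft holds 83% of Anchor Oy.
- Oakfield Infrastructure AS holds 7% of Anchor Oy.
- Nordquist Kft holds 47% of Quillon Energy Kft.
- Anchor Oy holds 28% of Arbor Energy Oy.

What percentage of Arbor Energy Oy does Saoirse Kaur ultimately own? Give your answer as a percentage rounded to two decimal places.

Saoirse reaches Arbor along 4 paths.
Via Oakfield → Anchor: 43% × 7% × 28% = 0.8428%.
Via Anchor: 10% × 28% = 2.8%.
Via Nordquist → Anchor: 45% × 83% × 28% = 10.458%.
Direct stake: 70% = 70%.
Total: 0.8428% + 2.8% + 10.458% + 70% = 84.1008%.
Rounded: 84.10%.

84.10%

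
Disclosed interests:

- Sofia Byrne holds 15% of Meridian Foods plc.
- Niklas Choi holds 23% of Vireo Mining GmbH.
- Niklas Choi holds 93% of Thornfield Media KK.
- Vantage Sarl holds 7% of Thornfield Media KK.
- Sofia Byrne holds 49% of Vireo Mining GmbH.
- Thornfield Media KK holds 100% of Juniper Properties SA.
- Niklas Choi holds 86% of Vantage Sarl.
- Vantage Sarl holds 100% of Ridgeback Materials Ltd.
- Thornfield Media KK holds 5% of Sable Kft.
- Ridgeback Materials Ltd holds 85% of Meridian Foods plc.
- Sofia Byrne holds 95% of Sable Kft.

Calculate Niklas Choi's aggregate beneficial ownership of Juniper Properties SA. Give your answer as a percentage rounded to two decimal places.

Niklas reaches Juniper along 2 paths.
Via Vantage → Thornfield: 86% × 7% × 100% = 6.02%.
Via Thornfield: 93% × 100% = 93%.
Total: 6.02% + 93% = 99.02%.

99.02%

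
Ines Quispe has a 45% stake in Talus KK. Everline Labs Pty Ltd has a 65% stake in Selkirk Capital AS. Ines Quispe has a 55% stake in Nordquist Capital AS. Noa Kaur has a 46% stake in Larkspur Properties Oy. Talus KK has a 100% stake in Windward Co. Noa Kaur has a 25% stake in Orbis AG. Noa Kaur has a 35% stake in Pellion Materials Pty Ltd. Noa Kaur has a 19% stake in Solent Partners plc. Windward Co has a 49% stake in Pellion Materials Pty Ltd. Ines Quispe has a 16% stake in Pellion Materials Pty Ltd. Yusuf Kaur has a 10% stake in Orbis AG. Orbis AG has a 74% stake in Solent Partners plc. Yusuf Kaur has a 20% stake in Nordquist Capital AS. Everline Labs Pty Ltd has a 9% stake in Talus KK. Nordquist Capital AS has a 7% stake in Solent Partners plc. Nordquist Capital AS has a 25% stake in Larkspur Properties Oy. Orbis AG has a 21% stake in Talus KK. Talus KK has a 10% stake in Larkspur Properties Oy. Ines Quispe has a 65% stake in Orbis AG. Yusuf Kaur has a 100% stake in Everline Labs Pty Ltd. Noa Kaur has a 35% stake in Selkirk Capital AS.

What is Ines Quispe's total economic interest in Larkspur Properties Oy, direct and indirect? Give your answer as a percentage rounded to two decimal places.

Ines reaches Larkspur along 3 paths.
Via Nordquist: 55% × 25% = 13.75%.
Via Orbis → Talus: 65% × 21% × 10% = 1.365%.
Via Talus: 45% × 10% = 4.5%.
Total: 13.75% + 1.365% + 4.5% = 19.615%.
Rounded: 19.62%.

19.62%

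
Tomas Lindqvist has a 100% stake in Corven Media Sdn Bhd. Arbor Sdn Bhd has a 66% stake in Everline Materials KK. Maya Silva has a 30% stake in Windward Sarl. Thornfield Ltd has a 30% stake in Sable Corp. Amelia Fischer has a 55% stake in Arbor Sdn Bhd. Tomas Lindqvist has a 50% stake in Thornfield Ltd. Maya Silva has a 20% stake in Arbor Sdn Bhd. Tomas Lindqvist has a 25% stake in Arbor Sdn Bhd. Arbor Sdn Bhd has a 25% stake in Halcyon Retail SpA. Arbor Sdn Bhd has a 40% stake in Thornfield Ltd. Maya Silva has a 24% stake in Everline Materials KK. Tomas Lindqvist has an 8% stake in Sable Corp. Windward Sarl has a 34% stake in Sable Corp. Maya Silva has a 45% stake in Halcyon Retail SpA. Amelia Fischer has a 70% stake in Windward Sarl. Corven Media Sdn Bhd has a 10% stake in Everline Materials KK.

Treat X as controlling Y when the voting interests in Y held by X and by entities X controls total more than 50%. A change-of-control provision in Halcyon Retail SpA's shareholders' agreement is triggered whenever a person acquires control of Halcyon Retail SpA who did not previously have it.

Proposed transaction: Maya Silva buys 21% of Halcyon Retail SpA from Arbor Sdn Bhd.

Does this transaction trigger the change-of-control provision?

The purchase adds only to Maya's holdings (Arbor's stake shrinks), so Maya is the only person who could newly come to control Halcyon.
Maya's largest direct stake is 45% in Halcyon, which does not meet the threshold, so Maya controls no company.
In Halcyon, Maya's side holds only 45%, not > 50%.
So before the transaction, Maya does not control Halcyon.
After the purchase, Maya's direct stake in Halcyon rises to 45% + 21% = 66%, and Arbor's stake falls to 4%.
Maya holds 66% of Halcyon, so Maya controls Halcyon.
Maya did not control Halcyon before and does after, so the clause is triggered.

Yes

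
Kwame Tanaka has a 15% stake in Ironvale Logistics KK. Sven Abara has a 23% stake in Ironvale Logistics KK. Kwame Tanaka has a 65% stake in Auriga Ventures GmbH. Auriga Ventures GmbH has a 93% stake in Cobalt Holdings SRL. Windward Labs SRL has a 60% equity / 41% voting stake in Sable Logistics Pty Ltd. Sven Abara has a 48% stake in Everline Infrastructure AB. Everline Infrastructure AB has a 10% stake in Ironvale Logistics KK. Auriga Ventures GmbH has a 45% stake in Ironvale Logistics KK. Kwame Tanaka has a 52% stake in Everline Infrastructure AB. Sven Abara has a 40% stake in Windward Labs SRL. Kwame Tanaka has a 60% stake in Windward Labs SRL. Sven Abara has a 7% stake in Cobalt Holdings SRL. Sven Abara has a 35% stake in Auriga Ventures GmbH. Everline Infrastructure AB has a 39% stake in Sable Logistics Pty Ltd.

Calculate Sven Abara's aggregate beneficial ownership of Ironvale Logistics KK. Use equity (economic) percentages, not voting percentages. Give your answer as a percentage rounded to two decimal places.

Sven reaches Ironvale along 3 paths.
Via Everline: 48% × 10% = 4.8%.
Via Auriga: 35% × 45% = 15.75%.
Direct stake: 23% = 23%.
Total: 4.8% + 15.75% + 23% = 43.55%.

43.55%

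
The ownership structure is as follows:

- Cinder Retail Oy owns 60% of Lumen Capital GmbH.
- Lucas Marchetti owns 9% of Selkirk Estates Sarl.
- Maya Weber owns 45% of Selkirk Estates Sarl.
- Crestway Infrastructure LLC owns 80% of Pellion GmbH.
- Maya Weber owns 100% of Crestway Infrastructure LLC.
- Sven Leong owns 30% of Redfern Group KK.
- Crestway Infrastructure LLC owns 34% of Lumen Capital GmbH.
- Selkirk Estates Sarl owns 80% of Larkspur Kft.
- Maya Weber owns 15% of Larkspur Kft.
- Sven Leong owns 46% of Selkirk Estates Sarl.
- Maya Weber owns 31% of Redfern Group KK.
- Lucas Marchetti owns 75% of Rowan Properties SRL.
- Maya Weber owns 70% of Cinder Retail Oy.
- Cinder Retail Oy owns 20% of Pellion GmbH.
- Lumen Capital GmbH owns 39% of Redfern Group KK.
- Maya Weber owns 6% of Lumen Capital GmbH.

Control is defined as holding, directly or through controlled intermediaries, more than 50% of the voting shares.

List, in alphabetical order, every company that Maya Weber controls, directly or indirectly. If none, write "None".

Maya holds 100% of Crestway, so Maya controls Crestway.
Maya holds 70% of Cinder, so Maya controls Cinder.
Cinder and Maya and Crestway together hold 60% + 6% + 34% = 100% of Lumen, so Maya controls Lumen.
Crestway and Cinder together hold 80% + 20% = 100% of Pellion, so Maya controls Pellion.
Lumen and Maya together hold 39% + 31% = 70% of Redfern, so Maya controls Redfern.
No other company's threshold is met.

Cinder Retail Oy, Crestway Infrastructure LLC, Lumen Capital GmbH, Pellion GmbH, Redfern Group KK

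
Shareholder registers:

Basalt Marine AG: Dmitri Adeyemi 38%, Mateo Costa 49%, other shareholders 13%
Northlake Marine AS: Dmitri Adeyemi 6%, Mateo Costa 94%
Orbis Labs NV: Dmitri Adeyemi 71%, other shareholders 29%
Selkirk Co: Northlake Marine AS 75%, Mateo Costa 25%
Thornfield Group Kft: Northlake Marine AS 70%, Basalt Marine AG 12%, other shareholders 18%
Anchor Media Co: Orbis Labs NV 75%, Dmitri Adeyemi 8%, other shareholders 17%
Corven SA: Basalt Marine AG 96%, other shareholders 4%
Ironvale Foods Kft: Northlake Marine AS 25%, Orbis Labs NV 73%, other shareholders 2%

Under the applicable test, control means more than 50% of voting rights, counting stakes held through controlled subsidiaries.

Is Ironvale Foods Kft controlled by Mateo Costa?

No

Mateo holds 94% of Northlake, so Mateo controls Northlake.
Northlake and Mateo together hold 75% + 25% = 100% of Selkirk, so Mateo controls Selkirk.
Northlake holds 70% of Thornfield, so Mateo controls Thornfield.
In Ironvale, Mateo's side holds only 25%, not > 50%.
So Mateo does not control Ironvale.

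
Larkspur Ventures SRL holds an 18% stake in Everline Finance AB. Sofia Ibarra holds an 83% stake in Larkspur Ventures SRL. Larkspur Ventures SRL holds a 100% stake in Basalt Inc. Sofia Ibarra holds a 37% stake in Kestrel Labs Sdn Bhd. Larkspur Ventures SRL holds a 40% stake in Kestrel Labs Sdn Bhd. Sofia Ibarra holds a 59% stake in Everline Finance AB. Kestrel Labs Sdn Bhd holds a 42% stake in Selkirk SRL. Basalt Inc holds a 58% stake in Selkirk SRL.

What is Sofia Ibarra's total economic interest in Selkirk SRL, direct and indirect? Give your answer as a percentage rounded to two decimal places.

77.62%

Sofia reaches Selkirk along 3 paths.
Via Larkspur → Basalt: 83% × 100% × 58% = 48.14%.
Via Larkspur → Kestrel: 83% × 40% × 42% = 13.944%.
Via Kestrel: 37% × 42% = 15.54%.
Total: 48.14% + 13.944% + 15.54% = 77.624%.
Rounded: 77.62%.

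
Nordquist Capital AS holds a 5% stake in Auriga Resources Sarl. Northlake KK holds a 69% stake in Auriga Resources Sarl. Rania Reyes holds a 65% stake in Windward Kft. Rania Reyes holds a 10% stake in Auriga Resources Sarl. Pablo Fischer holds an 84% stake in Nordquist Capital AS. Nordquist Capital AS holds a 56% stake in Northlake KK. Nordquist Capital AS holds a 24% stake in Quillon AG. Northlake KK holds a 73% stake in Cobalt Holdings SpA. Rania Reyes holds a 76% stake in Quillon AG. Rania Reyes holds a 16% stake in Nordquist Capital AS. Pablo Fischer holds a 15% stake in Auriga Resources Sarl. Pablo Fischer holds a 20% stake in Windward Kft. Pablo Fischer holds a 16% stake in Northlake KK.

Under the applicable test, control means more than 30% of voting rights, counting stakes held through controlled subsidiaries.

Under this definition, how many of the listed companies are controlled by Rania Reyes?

2

Rania holds 65% of Windward, so Rania controls Windward.
Rania holds 76% of Quillon, so Rania controls Quillon.
No other company's threshold is met.
Rania controls 2 companies.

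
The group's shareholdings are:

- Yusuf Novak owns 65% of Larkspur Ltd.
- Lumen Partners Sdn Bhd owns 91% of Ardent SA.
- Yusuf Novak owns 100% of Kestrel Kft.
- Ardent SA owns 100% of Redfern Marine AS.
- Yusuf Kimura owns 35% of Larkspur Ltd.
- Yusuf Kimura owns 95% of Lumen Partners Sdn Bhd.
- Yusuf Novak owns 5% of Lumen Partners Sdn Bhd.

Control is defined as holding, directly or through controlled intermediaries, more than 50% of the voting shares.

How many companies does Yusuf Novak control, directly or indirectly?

2

Yusuf Novak holds 65% of Larkspur, so Yusuf Novak controls Larkspur.
Yusuf Novak holds 100% of Kestrel, so Yusuf Novak controls Kestrel.
No other company's threshold is met.
Yusuf Novak controls 2 companies.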